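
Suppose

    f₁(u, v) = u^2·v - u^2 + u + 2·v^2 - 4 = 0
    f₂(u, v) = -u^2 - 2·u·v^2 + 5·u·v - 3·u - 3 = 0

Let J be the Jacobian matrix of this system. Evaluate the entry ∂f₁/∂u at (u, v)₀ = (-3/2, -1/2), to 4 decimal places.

5.5000

∂f₁/∂u = 2·u·v - 2·u + 1.
At (-3/2, -1/2) this is 5.5000.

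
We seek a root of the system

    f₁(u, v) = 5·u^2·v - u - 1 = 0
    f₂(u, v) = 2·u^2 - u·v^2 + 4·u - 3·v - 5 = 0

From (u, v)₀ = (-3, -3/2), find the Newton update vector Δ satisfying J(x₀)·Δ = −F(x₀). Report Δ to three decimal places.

(3.517, -1.983)

At (-3, -3/2): F = (-65.500, 12.250).
Jacobian J = [[10·u·v - 1, 5·u^2], [4·u - v^2 + 4, -2·u·v - 3]].
At the point, J = [[44.000, 45.000], [-10.250, -12.000]] (det J = -66.750).
Solving J·Δ = −F gives Δ = (3.517, -1.983).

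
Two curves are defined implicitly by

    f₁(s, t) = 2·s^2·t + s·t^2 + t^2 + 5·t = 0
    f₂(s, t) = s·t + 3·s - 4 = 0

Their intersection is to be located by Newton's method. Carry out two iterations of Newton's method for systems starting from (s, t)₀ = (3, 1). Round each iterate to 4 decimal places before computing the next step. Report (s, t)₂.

At (3, 1): F = (27.0000, 8.0000).
Jacobian J = [[4·s·t + t^2, 2·s^2 + 2·s·t + 2·t + 5], [t + 3, s]].
At the point, J = [[13.0000, 31.0000], [4.0000, 3.0000]] (det J = -85.0000).
Solving J·Δ = −F gives Δ = (-1.9647, -0.0471).
Then the next iterate is (s, t)₁ = (1.0353, 0.9529).
Round to (1.0353, 0.9529) and repeat: F = (8.655314, 0.092437), J = [[4.854168, 11.022567], [3.9529, 1.0353]].
Δ = (0.2060, -0.8760), so (s, t)₂ = (1.2413, 0.0769).

(1.2413, 0.0769)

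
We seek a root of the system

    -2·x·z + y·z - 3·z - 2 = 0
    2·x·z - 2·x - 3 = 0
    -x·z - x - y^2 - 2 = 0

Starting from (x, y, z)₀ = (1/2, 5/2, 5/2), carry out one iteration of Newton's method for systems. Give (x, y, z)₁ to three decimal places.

(-8.417, 3.917, 30.750)

At (1/2, 5/2, 5/2): F = (-5.750, -1.500, -10.000).
Jacobian J = [[-2·z, z, -2·x + y - 3], [2·z - 2, 0, 2·x], [-z - 1, -2·y, -x]].
At the point, J = [[-5.000, 2.500, -1.500], [3.000, 0.000, 1.000], [-3.500, -5.000, -0.500]] (det J = -7.500).
Solving J·Δ = −F gives Δ = (-8.917, 1.417, 28.250).
Then the next iterate is (x, y, z)₁ = (-8.417, 3.917, 30.750).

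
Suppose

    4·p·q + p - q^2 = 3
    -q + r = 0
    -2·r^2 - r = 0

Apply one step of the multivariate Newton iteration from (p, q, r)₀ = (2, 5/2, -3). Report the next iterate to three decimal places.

(1.969, -1.636, -1.636)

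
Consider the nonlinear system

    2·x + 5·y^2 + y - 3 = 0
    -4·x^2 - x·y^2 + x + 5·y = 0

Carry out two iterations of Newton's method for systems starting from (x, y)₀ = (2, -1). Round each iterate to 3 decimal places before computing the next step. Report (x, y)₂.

At (2, -1): F = (5.000, -21.000).
Jacobian J = [[2, 10·y + 1], [-8·x - y^2 + 1, -2·x·y + 5]].
At the point, J = [[2.000, -9.000], [-16.000, 9.000]] (det J = -126.000).
Solving J·Δ = −F gives Δ = (-1.143, 0.302).
Then the next iterate is (x, y)₁ = (0.857, -0.698).
Round to (0.857, -0.698) and repeat: F = (0.45202, -5.98833), J = [[2.000, -5.980], [-6.34320, 6.19637]].
Δ = (-1.292, -0.357), so (x, y)₂ = (-0.435, -1.055).

(-0.435, -1.055)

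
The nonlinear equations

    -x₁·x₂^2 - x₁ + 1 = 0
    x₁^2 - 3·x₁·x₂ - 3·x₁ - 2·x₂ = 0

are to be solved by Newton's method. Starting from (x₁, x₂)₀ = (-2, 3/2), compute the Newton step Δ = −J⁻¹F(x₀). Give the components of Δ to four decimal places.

At (-2, 3/2): F = (7.5000, 16.0000).
Jacobian J = [[-x₂^2 - 1, -2·x₁·x₂], [2·x₁ - 3·x₂ - 3, -3·x₁ - 2]].
At the point, J = [[-3.2500, 6.0000], [-11.5000, 4.0000]] (det J = 56.0000).
Solving J·Δ = −F gives Δ = (1.1786, -0.6116).

(1.1786, -0.6116)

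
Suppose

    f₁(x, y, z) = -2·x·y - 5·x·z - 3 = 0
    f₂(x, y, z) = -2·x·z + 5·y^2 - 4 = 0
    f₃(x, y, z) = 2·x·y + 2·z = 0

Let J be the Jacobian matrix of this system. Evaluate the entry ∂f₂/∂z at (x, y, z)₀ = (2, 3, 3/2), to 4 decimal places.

∂f₂/∂z = -2·x.
At (2, 3, 3/2) this is -4.0000.

-4.0000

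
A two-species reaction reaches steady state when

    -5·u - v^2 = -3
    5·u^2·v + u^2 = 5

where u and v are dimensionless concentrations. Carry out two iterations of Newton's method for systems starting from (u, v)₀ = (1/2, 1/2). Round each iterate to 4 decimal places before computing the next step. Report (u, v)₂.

(-0.7068, 4.2662)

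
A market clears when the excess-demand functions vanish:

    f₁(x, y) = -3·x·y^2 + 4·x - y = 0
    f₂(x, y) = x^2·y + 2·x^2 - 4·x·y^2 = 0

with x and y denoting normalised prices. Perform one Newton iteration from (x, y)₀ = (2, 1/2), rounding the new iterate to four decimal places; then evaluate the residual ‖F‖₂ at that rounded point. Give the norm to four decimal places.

At (2, 1/2): F = (6.0000, 8.0000).
Jacobian J = [[-3·y^2 + 4, -6·x·y - 1], [2·x·y + 4·x - 4·y^2, x^2 - 8·x·y]].
At the point, J = [[3.2500, -7.0000], [9.0000, -4.0000]] (det J = 50.0000).
Solving J·Δ = −F gives Δ = (-0.6400, 0.5600).
Then the next iterate is (x, y)₁ = (1.3600, 1.0600).
Re-evaluating at (1.3600, 1.0600): F = (-0.204288, -0.452608), so ‖F‖₂ = 0.4966.

0.4966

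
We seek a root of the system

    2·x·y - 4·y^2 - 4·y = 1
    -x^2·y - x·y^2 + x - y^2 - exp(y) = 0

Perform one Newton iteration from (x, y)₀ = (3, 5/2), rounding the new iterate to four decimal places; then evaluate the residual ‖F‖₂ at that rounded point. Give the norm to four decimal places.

16.9559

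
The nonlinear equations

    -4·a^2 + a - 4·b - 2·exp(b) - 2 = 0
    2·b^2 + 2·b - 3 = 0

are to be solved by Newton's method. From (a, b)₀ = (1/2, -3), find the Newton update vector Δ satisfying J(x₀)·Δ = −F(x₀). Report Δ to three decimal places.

At (1/2, -3): F = (9.40043, 9.000).
Jacobian J = [[-8·a + 1, -2·exp(b) - 4], [0, 4·b + 2]].
At the point, J = [[-3.000, -4.09957], [0.000, -10.000]] (det J = 30.000).
Solving J·Δ = −F gives Δ = (1.904, 0.900).

(1.904, 0.900)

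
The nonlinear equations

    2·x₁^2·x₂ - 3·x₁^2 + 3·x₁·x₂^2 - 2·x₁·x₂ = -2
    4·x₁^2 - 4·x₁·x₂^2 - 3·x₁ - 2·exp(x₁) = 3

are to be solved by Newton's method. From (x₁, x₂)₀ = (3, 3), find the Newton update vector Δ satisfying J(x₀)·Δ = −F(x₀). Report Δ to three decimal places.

(-1.886, -0.280)

At (3, 3): F = (92.000, -124.17107).
Jacobian J = [[4·x₁·x₂ - 6·x₁ + 3·x₂^2 - 2·x₂, 2·x₁^2 + 6·x₁·x₂ - 2·x₁], [8·x₁ - 4·x₂^2 - 2·exp(x₁) - 3, -8·x₁·x₂]].
At the point, J = [[39.000, 66.000], [-55.17107, -72.000]] (det J = 833.29087).
Solving J·Δ = −F gives Δ = (-1.886, -0.280).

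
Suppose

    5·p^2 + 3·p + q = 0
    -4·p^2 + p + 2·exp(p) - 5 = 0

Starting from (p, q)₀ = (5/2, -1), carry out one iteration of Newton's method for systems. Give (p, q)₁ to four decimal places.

(3.0843, -55.1117)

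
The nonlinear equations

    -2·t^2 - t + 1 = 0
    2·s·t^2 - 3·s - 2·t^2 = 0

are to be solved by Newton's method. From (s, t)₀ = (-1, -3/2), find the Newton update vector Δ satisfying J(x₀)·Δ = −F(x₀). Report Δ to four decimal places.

(0.8000, 0.4000)

At (-1, -3/2): F = (-2.0000, -6.0000).
Jacobian J = [[0, -4·t - 1], [2·t^2 - 3, 4·s·t - 4·t]].
At the point, J = [[0.0000, 5.0000], [1.5000, 12.0000]] (det J = -7.5000).
Solving J·Δ = −F gives Δ = (0.8000, 0.4000).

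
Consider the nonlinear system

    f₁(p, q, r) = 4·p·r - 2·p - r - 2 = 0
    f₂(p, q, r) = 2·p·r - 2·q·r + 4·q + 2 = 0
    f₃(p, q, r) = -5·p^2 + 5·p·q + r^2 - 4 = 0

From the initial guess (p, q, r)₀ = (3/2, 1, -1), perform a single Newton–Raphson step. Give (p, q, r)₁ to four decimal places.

(-0.2105, -0.3947, -1.0526)

At (3/2, 1, -1): F = (-10.0000, 5.0000, -6.7500).
Jacobian J = [[4·r - 2, 0, 4·p - 1], [2·r, -2·r + 4, 2·p - 2·q], [-10·p + 5·q, 5·p, 2·r]].
At the point, J = [[-6.0000, 0.0000, 5.0000], [-2.0000, 6.0000, 1.0000], [-10.0000, 7.5000, -2.0000]] (det J = 342.0000).
Solving J·Δ = −F gives Δ = (-1.7105, -1.3947, -0.0526).
Then the next iterate is (p, q, r)₁ = (-0.2105, -0.3947, -1.0526).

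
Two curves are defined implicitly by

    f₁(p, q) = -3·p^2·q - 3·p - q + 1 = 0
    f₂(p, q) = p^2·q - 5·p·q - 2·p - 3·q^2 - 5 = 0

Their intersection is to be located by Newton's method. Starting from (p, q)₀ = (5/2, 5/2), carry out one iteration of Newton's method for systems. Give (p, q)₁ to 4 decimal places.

(2.1213, 0.4474)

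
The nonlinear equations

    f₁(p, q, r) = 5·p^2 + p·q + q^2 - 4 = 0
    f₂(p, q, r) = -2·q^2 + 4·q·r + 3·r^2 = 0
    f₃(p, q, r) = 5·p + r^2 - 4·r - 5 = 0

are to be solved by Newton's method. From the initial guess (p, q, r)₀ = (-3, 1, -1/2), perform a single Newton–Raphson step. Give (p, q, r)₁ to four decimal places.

At (-3, 1, -1/2): F = (39.0000, -3.2500, -17.7500).
Jacobian J = [[10·p + q, p + 2·q, 0], [0, -4·q + 4·r, 4·q + 6·r], [5, 0, 2·r - 4]].
At the point, J = [[-29.0000, -1.0000, 0.0000], [0.0000, -6.0000, 1.0000], [5.0000, 0.0000, -5.0000]] (det J = -875.0000).
Solving J·Δ = −F gives Δ = (1.3760, -0.9040, -2.1740).
Then the next iterate is (p, q, r)₁ = (-1.6240, 0.0960, -2.6740).

(-1.6240, 0.0960, -2.6740)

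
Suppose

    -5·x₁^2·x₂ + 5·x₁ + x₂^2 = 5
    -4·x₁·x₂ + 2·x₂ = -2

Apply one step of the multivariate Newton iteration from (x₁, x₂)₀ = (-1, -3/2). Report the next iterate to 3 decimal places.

At (-1, -3/2): F = (-0.250, -7.000).
Jacobian J = [[-10·x₁·x₂ + 5, -5·x₁^2 + 2·x₂], [-4·x₂, -4·x₁ + 2]].
At the point, J = [[-10.000, -8.000], [6.000, 6.000]] (det J = -12.000).
Solving J·Δ = −F gives Δ = (-4.792, 5.958).
Then the next iterate is (x₁, x₂)₁ = (-5.792, 4.458).

(-5.792, 4.458)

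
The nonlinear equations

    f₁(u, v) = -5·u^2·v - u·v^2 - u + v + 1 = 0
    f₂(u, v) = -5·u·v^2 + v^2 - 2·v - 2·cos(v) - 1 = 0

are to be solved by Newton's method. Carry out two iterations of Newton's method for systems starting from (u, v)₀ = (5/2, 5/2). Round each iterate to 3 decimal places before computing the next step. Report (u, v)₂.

At (5/2, 5/2): F = (-92.750, -76.27271).
Jacobian J = [[-10·u·v - v^2 - 1, -5·u^2 - 2·u·v + 1], [-5·v^2, -10·u·v + 2·v + 2·sin(v) - 2]].
At the point, J = [[-69.750, -42.750], [-31.250, -58.30306]] (det J = 2730.70064).
Solving J·Δ = −F gives Δ = (-0.786, -0.887).
Then the next iterate is (u, v)₁ = (1.714, 1.613).
Round to (1.714, 1.613) and repeat: F = (-27.25376, -23.83701), J = [[-31.24859, -19.21834], [-13.00885, -24.42260]].
Δ = (-0.404, -0.761), so (u, v)₂ = (1.310, 0.852).

(1.310, 0.852)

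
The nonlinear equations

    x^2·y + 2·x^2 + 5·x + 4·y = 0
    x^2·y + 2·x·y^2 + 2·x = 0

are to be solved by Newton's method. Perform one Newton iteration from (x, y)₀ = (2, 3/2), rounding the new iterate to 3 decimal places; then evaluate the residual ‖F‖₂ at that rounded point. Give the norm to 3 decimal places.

9.268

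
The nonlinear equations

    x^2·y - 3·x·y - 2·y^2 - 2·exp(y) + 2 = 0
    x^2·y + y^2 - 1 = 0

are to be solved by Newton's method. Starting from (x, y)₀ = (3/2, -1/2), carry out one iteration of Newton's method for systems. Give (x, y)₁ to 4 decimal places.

At (3/2, -1/2): F = (1.411939, -1.8750).
Jacobian J = [[2·x·y - 3·y, x^2 - 3·x - 4·y - 2·exp(y)], [2·x·y, x^2 + 2·y]].
At the point, J = [[0.0000, -1.463061], [-1.5000, 1.2500]] (det J = -2.194592).
Solving J·Δ = −F gives Δ = (-0.4458, 0.9651).
Then the next iterate is (x, y)₁ = (1.0542, 0.4651).

(1.0542, 0.4651)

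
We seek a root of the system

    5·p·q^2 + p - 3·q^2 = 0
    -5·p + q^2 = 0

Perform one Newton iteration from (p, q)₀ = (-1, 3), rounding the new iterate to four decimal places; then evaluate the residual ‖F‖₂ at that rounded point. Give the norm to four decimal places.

At (-1, 3): F = (-73.0000, 14.0000).
Jacobian J = [[5·q^2 + 1, 10·p·q - 6·q], [-5, 2·q]].
At the point, J = [[46.0000, -48.0000], [-5.0000, 6.0000]] (det J = 36.0000).
Solving J·Δ = −F gives Δ = (-6.5000, -7.7500).
Then the next iterate is (p, q)₁ = (-7.5000, -4.7500).
Re-evaluating at (-7.5000, -4.7500): F = (-921.281250, 60.0625), so ‖F‖₂ = 923.2370.

923.2370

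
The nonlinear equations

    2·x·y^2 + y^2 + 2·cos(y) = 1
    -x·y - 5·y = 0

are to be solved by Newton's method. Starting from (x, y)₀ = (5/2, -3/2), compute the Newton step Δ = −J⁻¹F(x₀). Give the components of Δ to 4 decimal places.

(8.7499, 3.2500)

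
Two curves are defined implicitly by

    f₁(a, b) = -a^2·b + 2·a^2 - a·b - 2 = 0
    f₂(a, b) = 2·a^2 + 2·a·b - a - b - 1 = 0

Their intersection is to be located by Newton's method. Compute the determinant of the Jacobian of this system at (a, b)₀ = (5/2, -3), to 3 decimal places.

138.250

J = [[-2·a·b + 4·a - b, -a^2 - a], [4·a + 2·b - 1, 2·a - 1]].
At the point, J = [[28.000, -8.750], [3.000, 4.000]].
det J = 138.250.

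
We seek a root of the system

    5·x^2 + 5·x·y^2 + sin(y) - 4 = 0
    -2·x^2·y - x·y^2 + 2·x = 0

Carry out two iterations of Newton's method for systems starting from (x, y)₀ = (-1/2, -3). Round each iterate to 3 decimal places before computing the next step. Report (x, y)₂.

At (-1/2, -3): F = (-25.39112, 5.000).
Jacobian J = [[10·x + 5·y^2, 10·x·y + cos(y)], [-4·x·y - y^2 + 2, -2·x^2 - 2·x·y]].
At the point, J = [[40.000, 14.01001], [-13.000, -3.500]] (det J = 42.13010).
Solving J·Δ = −F gives Δ = (-0.447, 3.088).
Then the next iterate is (x, y)₁ = (-0.947, 0.088).
Round to (-0.947, 0.088) and repeat: F = (0.53526, -2.04450), J = [[-9.43128, 0.16277], [2.32560, -1.62695]].
Δ = (0.036, -1.205), so (x, y)₂ = (-0.911, -1.117).

(-0.911, -1.117)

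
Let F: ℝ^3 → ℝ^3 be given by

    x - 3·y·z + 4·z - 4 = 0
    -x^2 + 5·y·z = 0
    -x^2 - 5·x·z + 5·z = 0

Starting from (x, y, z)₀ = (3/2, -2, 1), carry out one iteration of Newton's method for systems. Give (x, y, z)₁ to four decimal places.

At (3/2, -2, 1): F = (7.5000, -12.2500, -4.7500).
Jacobian J = [[1, -3·z, -3·y + 4], [-2·x, 5·z, 5·y], [-2·x - 5·z, 0, -5·x + 5]].
At the point, J = [[1.0000, -3.0000, 10.0000], [-3.0000, 5.0000, -10.0000], [-8.0000, 0.0000, -2.5000]] (det J = 170.0000).
Solving J·Δ = −F gives Δ = (-0.5478, 1.8272, -0.1471).
Then the next iterate is (x, y, z)₁ = (0.9522, -0.1728, 0.8529).

(0.9522, -0.1728, 0.8529)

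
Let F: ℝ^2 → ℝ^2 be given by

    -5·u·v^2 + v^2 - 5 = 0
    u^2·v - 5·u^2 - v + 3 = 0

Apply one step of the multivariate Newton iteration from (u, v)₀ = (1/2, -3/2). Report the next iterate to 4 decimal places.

At (1/2, -3/2): F = (-8.3750, 2.8750).
Jacobian J = [[-5·v^2, -10·u·v + 2·v], [2·u·v - 10·u, u^2 - 1]].
At the point, J = [[-11.2500, 4.5000], [-6.5000, -0.7500]] (det J = 37.6875).
Solving J·Δ = −F gives Δ = (0.1766, 2.3027).
Then the next iterate is (u, v)₁ = (0.6766, 0.8027).

(0.6766, 0.8027)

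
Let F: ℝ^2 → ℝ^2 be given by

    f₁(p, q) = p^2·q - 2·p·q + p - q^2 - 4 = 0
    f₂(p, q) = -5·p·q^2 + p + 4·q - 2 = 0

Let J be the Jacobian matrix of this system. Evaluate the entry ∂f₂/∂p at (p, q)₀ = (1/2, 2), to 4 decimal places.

∂f₂/∂p = -5·q^2 + 1.
At (1/2, 2) this is -19.0000.

-19.0000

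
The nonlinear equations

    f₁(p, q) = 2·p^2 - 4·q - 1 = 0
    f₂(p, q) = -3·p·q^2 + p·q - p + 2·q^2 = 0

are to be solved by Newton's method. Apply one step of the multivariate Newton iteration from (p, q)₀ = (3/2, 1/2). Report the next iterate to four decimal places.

At (3/2, 1/2): F = (1.5000, -1.3750).
Jacobian J = [[4·p, -4], [-3·q^2 + q - 1, -6·p·q + p + 4·q]].
At the point, J = [[6.0000, -4.0000], [-1.2500, -1.0000]] (det J = -11.0000).
Solving J·Δ = −F gives Δ = (-0.6364, -0.5795).
Then the next iterate is (p, q)₁ = (0.8636, -0.0795).

(0.8636, -0.0795)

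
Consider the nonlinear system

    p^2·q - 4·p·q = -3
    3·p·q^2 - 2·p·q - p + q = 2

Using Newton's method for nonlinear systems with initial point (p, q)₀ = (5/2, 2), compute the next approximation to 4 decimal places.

(3.1565, 1.1502)

At (5/2, 2): F = (-4.5000, 17.5000).
Jacobian J = [[2·p·q - 4·q, p^2 - 4·p], [3·q^2 - 2·q - 1, 6·p·q - 2·p + 1]].
At the point, J = [[2.0000, -3.7500], [7.0000, 26.0000]] (det J = 78.2500).
Solving J·Δ = −F gives Δ = (0.6565, -0.8498).
Then the next iterate is (p, q)₁ = (3.1565, 1.1502).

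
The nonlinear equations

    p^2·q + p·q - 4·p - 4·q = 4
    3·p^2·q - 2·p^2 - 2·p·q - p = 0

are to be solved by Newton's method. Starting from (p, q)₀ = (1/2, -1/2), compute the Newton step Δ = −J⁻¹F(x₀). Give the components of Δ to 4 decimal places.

(-0.1728, -1.0802)

At (1/2, -1/2): F = (-4.3750, -0.8750).
Jacobian J = [[2·p·q + q - 4, p^2 + p - 4], [6·p·q - 4·p - 2·q - 1, 3·p^2 - 2·p]].
At the point, J = [[-5.0000, -3.2500], [-3.5000, -0.2500]] (det J = -10.1250).
Solving J·Δ = −F gives Δ = (-0.1728, -1.0802).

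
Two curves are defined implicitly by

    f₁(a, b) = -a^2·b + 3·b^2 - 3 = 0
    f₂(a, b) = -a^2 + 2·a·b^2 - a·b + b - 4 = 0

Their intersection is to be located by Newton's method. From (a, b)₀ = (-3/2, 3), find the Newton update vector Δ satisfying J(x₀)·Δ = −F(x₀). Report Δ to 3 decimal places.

At (-3/2, 3): F = (17.250, -25.750).
Jacobian J = [[-2·a·b, -a^2 + 6·b], [-2·a + 2·b^2 - b, 4·a·b - a + 1]].
At the point, J = [[9.000, 15.750], [18.000, -15.500]] (det J = -423.000).
Solving J·Δ = −F gives Δ = (0.327, -1.282).

(0.327, -1.282)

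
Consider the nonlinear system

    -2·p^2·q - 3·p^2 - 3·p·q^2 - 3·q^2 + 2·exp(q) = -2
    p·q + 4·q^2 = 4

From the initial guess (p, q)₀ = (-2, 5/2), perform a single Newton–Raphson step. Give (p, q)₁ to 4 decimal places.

(-0.3398, 1.3805)

At (-2, 5/2): F = (13.114988, 16.0000).
Jacobian J = [[-4·p·q - 6·p - 3·q^2, -2·p^2 - 6·p·q - 6·q + 2·exp(q)], [q, p + 8·q]].
At the point, J = [[13.2500, 31.364988], [2.5000, 18.0000]] (det J = 160.087530).
Solving J·Δ = −F gives Δ = (1.6602, -1.1195).
Then the next iterate is (p, q)₁ = (-0.3398, 1.3805).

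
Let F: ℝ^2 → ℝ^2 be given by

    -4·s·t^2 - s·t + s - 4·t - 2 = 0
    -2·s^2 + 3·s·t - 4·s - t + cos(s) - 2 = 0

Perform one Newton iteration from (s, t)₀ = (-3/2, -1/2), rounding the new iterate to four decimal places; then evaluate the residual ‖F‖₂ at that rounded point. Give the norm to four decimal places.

8.5642

At (-3/2, -1/2): F = (-0.7500, 2.320737).
Jacobian J = [[-4·t^2 - t + 1, -8·s·t - s - 4], [-4·s + 3·t - sin(s) - 4, 3·s - 1]].
At the point, J = [[0.5000, -8.5000], [1.497495, -5.5000]] (det J = 9.978707).
Solving J·Δ = −F gives Δ = (-2.3902, -0.2288).
Then the next iterate is (s, t)₁ = (-3.8902, -0.7288).
Re-evaluating at (-3.8902, -0.7288): F = (2.454932, -8.204816), so ‖F‖₂ = 8.5642.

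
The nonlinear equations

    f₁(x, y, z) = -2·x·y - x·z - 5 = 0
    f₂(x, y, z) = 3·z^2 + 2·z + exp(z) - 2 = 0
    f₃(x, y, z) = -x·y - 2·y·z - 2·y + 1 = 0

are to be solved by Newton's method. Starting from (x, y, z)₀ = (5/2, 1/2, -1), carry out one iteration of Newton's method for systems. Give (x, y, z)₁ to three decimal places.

At (5/2, 1/2, -1): F = (-5.000, -0.63212, -0.250).
Jacobian J = [[-2·y - z, -2·x, -x], [0, 0, 6·z + exp(z) + 2], [-y, -x - 2·z - 2, -2·y]].
At the point, J = [[0.000, -5.000, -2.500], [0.000, 0.000, -3.63212], [-0.500, -2.500, -1.000]] (det J = -9.08030).
Solving J·Δ = −F gives Δ = (4.413, -0.913, -0.174).
Then the next iterate is (x, y, z)₁ = (6.913, -0.413, -1.174).

(6.913, -0.413, -1.174)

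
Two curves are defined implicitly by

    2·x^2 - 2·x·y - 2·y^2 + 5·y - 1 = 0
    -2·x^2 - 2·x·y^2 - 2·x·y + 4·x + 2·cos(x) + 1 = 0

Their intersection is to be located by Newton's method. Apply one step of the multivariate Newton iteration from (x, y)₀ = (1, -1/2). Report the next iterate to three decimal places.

(4.872, -4.172)

At (1, -1/2): F = (-1.000, 4.58060).
Jacobian J = [[4·x - 2·y, -2·x - 4·y + 5], [-4·x - 2·y^2 - 2·y - 2·sin(x) + 4, -4·x·y - 2·x]].
At the point, J = [[5.000, 5.000], [-1.18294, 0.000]] (det J = 5.91471).
Solving J·Δ = −F gives Δ = (3.872, -3.672).
Then the next iterate is (x, y)₁ = (4.872, -4.172).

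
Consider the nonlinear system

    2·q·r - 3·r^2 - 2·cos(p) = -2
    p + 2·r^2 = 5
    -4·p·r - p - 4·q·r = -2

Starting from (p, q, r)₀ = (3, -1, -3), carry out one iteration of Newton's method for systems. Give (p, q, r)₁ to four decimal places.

At (3, -1, -3): F = (-17.020015, 16.0000, 23.0000).
Jacobian J = [[2·sin(p), 2·r, 2·q - 6·r], [1, 0, 4·r], [-4·r - 1, -4·r, -4·p - 4·q]].
At the point, J = [[0.282240, -6.0000, 16.0000], [1.0000, 0.0000, -12.0000], [11.0000, 12.0000, -8.0000]] (det J = 976.642562).
Solving J·Δ = −F gives Δ = (-1.5452, 0.3028, 1.2046).
Then the next iterate is (p, q, r)₁ = (1.4548, -0.6972, -1.7954).

(1.4548, -0.6972, -1.7954)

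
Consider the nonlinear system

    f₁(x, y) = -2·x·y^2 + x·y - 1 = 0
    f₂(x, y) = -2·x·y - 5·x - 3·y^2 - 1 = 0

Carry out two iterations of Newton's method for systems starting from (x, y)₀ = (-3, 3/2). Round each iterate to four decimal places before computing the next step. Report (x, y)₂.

(-0.7180, 1.2027)

At (-3, 3/2): F = (8.0000, 16.2500).
Jacobian J = [[-2·y^2 + y, -4·x·y + x], [-2·y - 5, -2·x - 6·y]].
At the point, J = [[-3.0000, 15.0000], [-8.0000, -3.0000]] (det J = 129.0000).
Solving J·Δ = −F gives Δ = (2.0756, -0.1182).
Then the next iterate is (x, y)₁ = (-0.9244, 1.3818).
Round to (-0.9244, 1.3818) and repeat: F = (1.252710, 0.448558), J = [[-2.436942, 4.184944], [-7.7636, -6.4420]].
Δ = (0.2064, -0.1791), so (x, y)₂ = (-0.7180, 1.2027).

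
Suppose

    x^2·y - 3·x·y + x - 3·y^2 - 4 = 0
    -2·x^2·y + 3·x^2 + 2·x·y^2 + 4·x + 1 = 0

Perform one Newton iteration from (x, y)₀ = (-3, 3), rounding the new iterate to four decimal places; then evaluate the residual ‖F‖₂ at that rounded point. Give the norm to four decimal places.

At (-3, 3): F = (20.0000, -92.0000).
Jacobian J = [[2·x·y - 3·y + 1, x^2 - 3·x - 6·y], [-4·x·y + 6·x + 2·y^2 + 4, -2·x^2 + 4·x·y]].
At the point, J = [[-26.0000, 0.0000], [40.0000, -54.0000]] (det J = 1404.0000).
Solving J·Δ = −F gives Δ = (0.7692, -1.1339).
Then the next iterate is (x, y)₁ = (-2.2308, 1.8661).
Re-evaluating at (-2.2308, 1.8661): F = (5.097488, -27.103730), so ‖F‖₂ = 27.5789.

27.5789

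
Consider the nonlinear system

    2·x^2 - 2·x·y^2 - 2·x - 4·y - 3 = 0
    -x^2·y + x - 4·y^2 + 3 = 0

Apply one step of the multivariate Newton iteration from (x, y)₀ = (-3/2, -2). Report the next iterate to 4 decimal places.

(-0.9104, -1.0583)

At (-3/2, -2): F = (24.5000, -10.0000).
Jacobian J = [[4·x - 2·y^2 - 2, -4·x·y - 4], [-2·x·y + 1, -x^2 - 8·y]].
At the point, J = [[-16.0000, -16.0000], [-5.0000, 13.7500]] (det J = -300.0000).
Solving J·Δ = −F gives Δ = (0.5896, 0.9417).
Then the next iterate is (x, y)₁ = (-0.9104, -1.0583).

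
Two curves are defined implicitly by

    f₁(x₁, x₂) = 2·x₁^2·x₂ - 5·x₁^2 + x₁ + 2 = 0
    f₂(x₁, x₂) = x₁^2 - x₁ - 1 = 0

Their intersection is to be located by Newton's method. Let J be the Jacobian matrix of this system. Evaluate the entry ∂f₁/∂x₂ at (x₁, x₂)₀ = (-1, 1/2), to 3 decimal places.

∂f₁/∂x₂ = 2·x₁^2.
At (-1, 1/2) this is 2.000.

2.000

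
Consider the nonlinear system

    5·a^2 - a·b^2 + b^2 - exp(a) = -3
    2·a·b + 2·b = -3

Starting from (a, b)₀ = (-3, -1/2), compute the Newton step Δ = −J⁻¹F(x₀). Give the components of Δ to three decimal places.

At (-3, -1/2): F = (48.95021, 5.000).
Jacobian J = [[10·a - b^2 - exp(a), -2·a·b + 2·b], [2·b, 2·a + 2]].
At the point, J = [[-30.29979, -4.000], [-1.000, -4.000]] (det J = 117.19915).
Solving J·Δ = −F gives Δ = (1.500, 0.875).

(1.500, 0.875)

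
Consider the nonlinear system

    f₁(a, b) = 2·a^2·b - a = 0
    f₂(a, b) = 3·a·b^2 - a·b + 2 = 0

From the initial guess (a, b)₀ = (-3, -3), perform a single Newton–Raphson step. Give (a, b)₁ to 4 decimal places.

At (-3, -3): F = (-51.0000, -88.0000).
Jacobian J = [[4·a·b - 1, 2·a^2], [3·b^2 - b, 6·a·b - a]].
At the point, J = [[35.0000, 18.0000], [30.0000, 57.0000]] (det J = 1455.0000).
Solving J·Δ = −F gives Δ = (0.9093, 1.0653).
Then the next iterate is (a, b)₁ = (-2.0907, -1.9347).

(-2.0907, -1.9347)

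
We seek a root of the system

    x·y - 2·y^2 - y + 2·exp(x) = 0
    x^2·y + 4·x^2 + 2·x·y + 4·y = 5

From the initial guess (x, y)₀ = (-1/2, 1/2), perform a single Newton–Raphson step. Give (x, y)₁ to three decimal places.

At (-1/2, 1/2): F = (-0.03694, -2.375).
Jacobian J = [[y + 2·exp(x), x - 4·y - 1], [2·x·y + 8·x + 2·y, x^2 + 2·x + 4]].
At the point, J = [[1.71306, -3.500], [-3.500, 3.250]] (det J = -6.68255).
Solving J·Δ = −F gives Δ = (-1.262, -0.628).
Then the next iterate is (x, y)₁ = (-1.762, -0.128).

(-1.762, -0.128)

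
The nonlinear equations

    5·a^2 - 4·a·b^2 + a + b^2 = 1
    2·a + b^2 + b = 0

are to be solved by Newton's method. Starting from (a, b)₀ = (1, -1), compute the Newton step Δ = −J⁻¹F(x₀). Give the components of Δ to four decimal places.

(-0.7368, 0.5263)

At (1, -1): F = (2.0000, 2.0000).
Jacobian J = [[10·a - 4·b^2 + 1, -8·a·b + 2·b], [2, 2·b + 1]].
At the point, J = [[7.0000, 6.0000], [2.0000, -1.0000]] (det J = -19.0000).
Solving J·Δ = −F gives Δ = (-0.7368, 0.5263).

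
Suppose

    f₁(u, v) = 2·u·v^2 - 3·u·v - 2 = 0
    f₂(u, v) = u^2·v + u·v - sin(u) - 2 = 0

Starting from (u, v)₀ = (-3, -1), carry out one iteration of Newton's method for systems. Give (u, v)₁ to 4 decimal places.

At (-3, -1): F = (-17.0000, -7.858880).
Jacobian J = [[2·v^2 - 3·v, 4·u·v - 3·u], [2·u·v + v - cos(u), u^2 + u]].
At the point, J = [[5.0000, 21.0000], [5.989992, 6.0000]] (det J = -95.789842).
Solving J·Δ = −F gives Δ = (0.6581, 0.6528).
Then the next iterate is (u, v)₁ = (-2.3419, -0.3472).

(-2.3419, -0.3472)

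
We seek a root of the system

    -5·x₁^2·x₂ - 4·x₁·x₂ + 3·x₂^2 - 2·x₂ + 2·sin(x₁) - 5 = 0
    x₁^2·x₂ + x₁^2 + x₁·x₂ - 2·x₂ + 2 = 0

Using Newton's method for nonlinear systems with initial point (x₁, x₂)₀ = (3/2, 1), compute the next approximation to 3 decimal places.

At (3/2, 1): F = (-19.25501, 6.000).
Jacobian J = [[-10·x₁·x₂ - 4·x₂ + 2·cos(x₁), -5·x₁^2 - 4·x₁ + 6·x₂ - 2], [2·x₁·x₂ + 2·x₁ + x₂, x₁^2 + x₁ - 2]].
At the point, J = [[-18.85853, -13.250], [7.000, 1.750]] (det J = 59.74758).
Solving J·Δ = −F gives Δ = (-0.767, -0.362).
Then the next iterate is (x₁, x₂)₁ = (0.733, 0.638).

(0.733, 0.638)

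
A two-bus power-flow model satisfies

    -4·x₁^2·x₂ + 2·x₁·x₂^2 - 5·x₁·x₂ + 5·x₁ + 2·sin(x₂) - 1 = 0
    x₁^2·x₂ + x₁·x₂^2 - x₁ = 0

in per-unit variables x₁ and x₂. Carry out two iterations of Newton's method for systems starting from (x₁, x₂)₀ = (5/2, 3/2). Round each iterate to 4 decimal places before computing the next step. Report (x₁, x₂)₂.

(1.2903, 0.8100)

At (5/2, 3/2): F = (-31.505010, 12.5000).
Jacobian J = [[-8·x₁·x₂ + 2·x₂^2 - 5·x₂ + 5, -4·x₁^2 + 4·x₁·x₂ - 5·x₁ + 2·cos(x₂)], [2·x₁·x₂ + x₂^2 - 1, x₁^2 + 2·x₁·x₂]].
At the point, J = [[-28.0000, -22.358526], [8.7500, 13.7500]] (det J = -189.362901).
Solving J·Δ = −F gives Δ = (-0.8117, -0.3925).
Then the next iterate is (x₁, x₂)₁ = (1.6883, 1.1075).
Round to (1.6883, 1.1075) and repeat: F = (-8.603784, 3.539265), J = [[-13.042725, -11.469960], [3.966141, 6.589941]].
Δ = (-0.3980, -0.2975), so (x₁, x₂)₂ = (1.2903, 0.8100).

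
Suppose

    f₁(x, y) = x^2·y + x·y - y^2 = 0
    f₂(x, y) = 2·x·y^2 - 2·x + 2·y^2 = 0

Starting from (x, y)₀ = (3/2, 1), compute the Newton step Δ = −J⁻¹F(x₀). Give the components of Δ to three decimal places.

At (3/2, 1): F = (2.750, 2.000).
Jacobian J = [[2·x·y + y, x^2 + x - 2·y], [2·y^2 - 2, 4·x·y + 4·y]].
At the point, J = [[4.000, 1.750], [0.000, 10.000]] (det J = 40.000).
Solving J·Δ = −F gives Δ = (-0.600, -0.200).

(-0.600, -0.200)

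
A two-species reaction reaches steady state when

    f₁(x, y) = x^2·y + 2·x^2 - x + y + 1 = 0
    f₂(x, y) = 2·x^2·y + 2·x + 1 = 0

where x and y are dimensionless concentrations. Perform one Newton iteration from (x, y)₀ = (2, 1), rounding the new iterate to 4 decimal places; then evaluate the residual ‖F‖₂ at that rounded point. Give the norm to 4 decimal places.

5.7240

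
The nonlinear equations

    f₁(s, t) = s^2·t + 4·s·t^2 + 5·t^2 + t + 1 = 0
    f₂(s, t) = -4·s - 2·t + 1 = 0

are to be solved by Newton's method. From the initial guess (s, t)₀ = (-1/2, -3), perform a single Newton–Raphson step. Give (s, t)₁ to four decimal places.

(0.2052, 0.0897)

At (-1/2, -3): F = (24.2500, 9.0000).
Jacobian J = [[2·s·t + 4·t^2, s^2 + 8·s·t + 10·t + 1], [-4, -2]].
At the point, J = [[39.0000, -16.7500], [-4.0000, -2.0000]] (det J = -145.0000).
Solving J·Δ = −F gives Δ = (0.7052, 3.0897).
Then the next iterate is (s, t)₁ = (0.2052, 0.0897).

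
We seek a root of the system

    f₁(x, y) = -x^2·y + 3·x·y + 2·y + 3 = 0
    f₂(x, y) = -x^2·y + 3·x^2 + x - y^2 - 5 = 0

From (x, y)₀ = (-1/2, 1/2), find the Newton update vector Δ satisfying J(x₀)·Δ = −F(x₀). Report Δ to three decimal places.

At (-1/2, 1/2): F = (3.125, -5.125).
Jacobian J = [[-2·x·y + 3·y, -x^2 + 3·x + 2], [-2·x·y + 6·x + 1, -x^2 - 2·y]].
At the point, J = [[2.000, 0.250], [-1.500, -1.250]] (det J = -2.125).
Solving J·Δ = −F gives Δ = (-1.235, -2.618).

(-1.235, -2.618)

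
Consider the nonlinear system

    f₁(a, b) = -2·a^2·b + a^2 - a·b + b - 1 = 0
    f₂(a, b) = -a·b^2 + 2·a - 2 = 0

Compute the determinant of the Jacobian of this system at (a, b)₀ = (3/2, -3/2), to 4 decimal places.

59.5000

J = [[-4·a·b + 2·a - b, -2·a^2 - a + 1], [-b^2 + 2, -2·a·b]].
At the point, J = [[13.5000, -5.0000], [-0.2500, 4.5000]].
det J = 59.5000.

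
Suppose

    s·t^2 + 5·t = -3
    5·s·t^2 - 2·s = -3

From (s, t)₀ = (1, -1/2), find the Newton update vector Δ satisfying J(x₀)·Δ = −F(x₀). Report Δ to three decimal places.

At (1, -1/2): F = (0.750, 2.250).
Jacobian J = [[t^2, 2·s·t + 5], [5·t^2 - 2, 10·s·t]].
At the point, J = [[0.250, 4.000], [-0.750, -5.000]] (det J = 1.750).
Solving J·Δ = −F gives Δ = (7.286, -0.643).

(7.286, -0.643)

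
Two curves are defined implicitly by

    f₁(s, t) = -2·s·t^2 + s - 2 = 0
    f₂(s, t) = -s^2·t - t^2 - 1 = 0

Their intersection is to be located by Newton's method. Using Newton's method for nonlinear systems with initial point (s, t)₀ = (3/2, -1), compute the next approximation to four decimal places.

(1.4648, -0.4225)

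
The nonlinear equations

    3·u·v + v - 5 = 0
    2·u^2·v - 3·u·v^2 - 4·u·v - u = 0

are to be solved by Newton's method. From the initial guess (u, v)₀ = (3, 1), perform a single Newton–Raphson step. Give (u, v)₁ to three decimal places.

At (3, 1): F = (5.000, -6.000).
Jacobian J = [[3·v, 3·u + 1], [4·u·v - 3·v^2 - 4·v - 1, 2·u^2 - 6·u·v - 4·u]].
At the point, J = [[3.000, 10.000], [4.000, -12.000]] (det J = -76.000).
Solving J·Δ = −F gives Δ = (0.000, -0.500).
Then the next iterate is (u, v)₁ = (3.000, 0.500).

(3.000, 0.500)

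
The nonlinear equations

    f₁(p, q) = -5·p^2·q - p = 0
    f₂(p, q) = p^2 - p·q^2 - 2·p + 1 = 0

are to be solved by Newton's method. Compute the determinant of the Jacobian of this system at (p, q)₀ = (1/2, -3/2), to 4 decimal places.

J = [[-10·p·q - 1, -5·p^2], [2·p - q^2 - 2, -2·p·q]].
At the point, J = [[6.5000, -1.2500], [-3.2500, 1.5000]].
det J = 5.6875.

5.6875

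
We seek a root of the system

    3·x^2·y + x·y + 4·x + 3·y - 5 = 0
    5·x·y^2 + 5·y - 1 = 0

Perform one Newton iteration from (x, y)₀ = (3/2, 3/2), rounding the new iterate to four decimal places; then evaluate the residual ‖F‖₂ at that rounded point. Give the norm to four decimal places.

At (3/2, 3/2): F = (17.8750, 23.3750).
Jacobian J = [[6·x·y + y + 4, 3·x^2 + x + 3], [5·y^2, 10·x·y + 5]].
At the point, J = [[19.0000, 11.2500], [11.2500, 27.5000]] (det J = 395.9375).
Solving J·Δ = −F gives Δ = (-0.5773, -0.6138).
Then the next iterate is (x, y)₁ = (0.9227, 0.8862).
Re-evaluating at (0.9227, 0.8862): F = (4.430563, 7.054214), so ‖F‖₂ = 8.3302.

8.3302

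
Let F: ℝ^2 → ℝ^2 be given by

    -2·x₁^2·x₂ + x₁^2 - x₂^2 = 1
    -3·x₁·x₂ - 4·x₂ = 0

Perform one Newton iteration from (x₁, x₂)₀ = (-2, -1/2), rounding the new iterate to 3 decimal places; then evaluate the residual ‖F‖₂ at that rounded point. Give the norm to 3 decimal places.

At (-2, -1/2): F = (6.750, -1.000).
Jacobian J = [[-4·x₁·x₂ + 2·x₁, -2·x₁^2 - 2·x₂], [-3·x₂, -3·x₁ - 4]].
At the point, J = [[-8.000, -7.000], [1.500, 2.000]] (det J = -5.500).
Solving J·Δ = −F gives Δ = (1.182, -0.386).
Then the next iterate is (x₁, x₂)₁ = (-0.818, -0.886).
Re-evaluating at (-0.818, -0.886): F = (0.06982, 1.36976), so ‖F‖₂ = 1.372.

1.372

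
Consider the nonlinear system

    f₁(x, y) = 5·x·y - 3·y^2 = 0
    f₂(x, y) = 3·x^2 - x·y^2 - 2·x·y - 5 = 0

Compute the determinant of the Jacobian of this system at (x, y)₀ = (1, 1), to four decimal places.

J = [[5·y, 5·x - 6·y], [6·x - y^2 - 2·y, -2·x·y - 2·x]].
At the point, J = [[5.0000, -1.0000], [3.0000, -4.0000]].
det J = -17.0000.

-17.0000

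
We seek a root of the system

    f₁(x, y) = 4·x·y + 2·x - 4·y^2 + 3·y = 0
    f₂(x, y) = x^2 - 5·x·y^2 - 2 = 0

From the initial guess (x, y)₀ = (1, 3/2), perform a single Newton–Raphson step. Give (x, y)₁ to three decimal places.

(0.316, 1.105)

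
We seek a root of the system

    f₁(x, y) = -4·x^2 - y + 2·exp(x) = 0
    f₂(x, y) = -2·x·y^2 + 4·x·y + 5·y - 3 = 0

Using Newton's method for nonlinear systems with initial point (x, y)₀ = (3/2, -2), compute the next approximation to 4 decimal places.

At (3/2, -2): F = (1.963378, -37.0000).
Jacobian J = [[-8·x + 2·exp(x), -1], [-2·y^2 + 4·y, -4·x·y + 4·x + 5]].
At the point, J = [[-3.036622, -1.0000], [-16.0000, 23.0000]] (det J = -85.842303).
Solving J·Δ = −F gives Δ = (0.0950, 1.6748).
Then the next iterate is (x, y)₁ = (1.5950, -0.3252).

(1.5950, -0.3252)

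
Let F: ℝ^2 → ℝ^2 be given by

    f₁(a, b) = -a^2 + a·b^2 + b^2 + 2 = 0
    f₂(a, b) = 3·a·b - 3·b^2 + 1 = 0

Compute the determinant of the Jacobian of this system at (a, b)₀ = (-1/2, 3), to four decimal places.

J = [[-2·a + b^2, 2·a·b + 2·b], [3·b, 3·a - 6·b]].
At the point, J = [[10.0000, 3.0000], [9.0000, -19.5000]].
det J = -222.0000.

-222.0000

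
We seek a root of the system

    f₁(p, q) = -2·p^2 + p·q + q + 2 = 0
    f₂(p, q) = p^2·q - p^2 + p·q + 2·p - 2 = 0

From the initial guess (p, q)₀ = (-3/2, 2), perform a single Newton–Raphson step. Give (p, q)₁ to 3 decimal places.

(-0.654, 8.538)

At (-3/2, 2): F = (-3.500, -5.750).
Jacobian J = [[-4·p + q, p + 1], [2·p·q - 2·p + q + 2, p^2 + p]].
At the point, J = [[8.000, -0.500], [1.000, 0.750]] (det J = 6.500).
Solving J·Δ = −F gives Δ = (0.846, 6.538).
Then the next iterate is (p, q)₁ = (-0.654, 8.538).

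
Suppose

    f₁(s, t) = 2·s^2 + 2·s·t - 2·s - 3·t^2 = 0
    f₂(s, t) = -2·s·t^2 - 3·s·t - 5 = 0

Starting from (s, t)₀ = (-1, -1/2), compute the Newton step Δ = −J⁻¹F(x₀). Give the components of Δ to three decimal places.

(1.281, 4.719)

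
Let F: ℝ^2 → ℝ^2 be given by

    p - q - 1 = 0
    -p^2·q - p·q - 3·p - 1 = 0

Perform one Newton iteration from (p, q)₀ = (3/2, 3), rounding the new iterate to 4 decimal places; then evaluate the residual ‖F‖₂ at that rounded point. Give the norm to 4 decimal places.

4.5689

At (3/2, 3): F = (-2.5000, -16.7500).
Jacobian J = [[1, -1], [-2·p·q - q - 3, -p^2 - p]].
At the point, J = [[1.0000, -1.0000], [-15.0000, -3.7500]] (det J = -18.7500).
Solving J·Δ = −F gives Δ = (-0.3933, -2.8933).
Then the next iterate is (p, q)₁ = (1.1067, 0.1067).
Re-evaluating at (1.1067, 0.1067): F = (0.0000, -4.568869), so ‖F‖₂ = 4.5689.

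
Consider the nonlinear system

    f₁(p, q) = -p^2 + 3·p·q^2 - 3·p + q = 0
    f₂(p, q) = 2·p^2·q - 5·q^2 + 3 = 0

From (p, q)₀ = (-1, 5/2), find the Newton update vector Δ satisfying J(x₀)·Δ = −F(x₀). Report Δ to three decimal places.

At (-1, 5/2): F = (-14.250, -23.250).
Jacobian J = [[-2·p + 3·q^2 - 3, 6·p·q + 1], [4·p·q, 2·p^2 - 10·q]].
At the point, J = [[17.750, -14.000], [-10.000, -23.000]] (det J = -548.250).
Solving J·Δ = −F gives Δ = (0.004, -1.013).

(0.004, -1.013)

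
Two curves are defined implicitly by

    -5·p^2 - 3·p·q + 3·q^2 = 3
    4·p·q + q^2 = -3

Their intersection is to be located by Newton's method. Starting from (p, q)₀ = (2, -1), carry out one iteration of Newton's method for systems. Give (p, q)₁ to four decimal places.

(1.1200, -0.9200)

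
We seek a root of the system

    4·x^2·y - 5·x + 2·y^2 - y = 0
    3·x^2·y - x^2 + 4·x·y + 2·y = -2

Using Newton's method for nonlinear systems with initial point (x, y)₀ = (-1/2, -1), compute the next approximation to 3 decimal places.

(9.333, -2.333)

At (-1/2, -1): F = (4.500, 1.000).
Jacobian J = [[8·x·y - 5, 4·x^2 + 4·y - 1], [6·x·y - 2·x + 4·y, 3·x^2 + 4·x + 2]].
At the point, J = [[-1.000, -4.000], [0.000, 0.750]] (det J = -0.750).
Solving J·Δ = −F gives Δ = (9.833, -1.333).
Then the next iterate is (x, y)₁ = (9.333, -2.333).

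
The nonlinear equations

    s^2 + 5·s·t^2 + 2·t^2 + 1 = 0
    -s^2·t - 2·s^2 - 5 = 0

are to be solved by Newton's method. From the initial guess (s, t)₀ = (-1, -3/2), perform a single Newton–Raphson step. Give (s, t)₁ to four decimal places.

At (-1, -3/2): F = (-4.7500, -5.5000).
Jacobian J = [[2·s + 5·t^2, 10·s·t + 4·t], [-2·s·t - 4·s, -s^2]].
At the point, J = [[9.2500, 9.0000], [1.0000, -1.0000]] (det J = -18.2500).
Solving J·Δ = −F gives Δ = (2.9726, -2.5274).
Then the next iterate is (s, t)₁ = (1.9726, -4.0274).

(1.9726, -4.0274)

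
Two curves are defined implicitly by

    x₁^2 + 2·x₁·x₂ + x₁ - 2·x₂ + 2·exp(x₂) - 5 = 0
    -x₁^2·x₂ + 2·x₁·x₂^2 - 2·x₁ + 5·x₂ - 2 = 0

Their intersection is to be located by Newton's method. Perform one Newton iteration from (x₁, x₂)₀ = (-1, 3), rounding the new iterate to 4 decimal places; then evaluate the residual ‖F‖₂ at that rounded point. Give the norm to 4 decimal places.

6.8811

At (-1, 3): F = (23.171074, -6.0000).
Jacobian J = [[2·x₁ + 2·x₂ + 1, 2·x₁ + 2·exp(x₂) - 2], [-2·x₁·x₂ + 2·x₂^2 - 2, -x₁^2 + 4·x₁·x₂ + 5]].
At the point, J = [[5.0000, 36.171074], [22.0000, -8.0000]] (det J = -835.763625).
Solving J·Δ = −F gives Δ = (0.0379, -0.6458).
Then the next iterate is (x₁, x₂)₁ = (-0.9621, 2.3542).
Re-evaluating at (-0.9621, 2.3542): F = (6.784588, -1.148345), so ‖F‖₂ = 6.8811.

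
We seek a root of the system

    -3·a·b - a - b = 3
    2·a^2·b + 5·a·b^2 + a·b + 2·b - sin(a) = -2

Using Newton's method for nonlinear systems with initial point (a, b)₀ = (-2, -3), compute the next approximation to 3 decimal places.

(0.513, -3.821)

At (-2, -3): F = (-16.000, -111.09070).
Jacobian J = [[-3·b - 1, -3·a - 1], [4·a·b + 5·b^2 + b - cos(a), 2·a^2 + 10·a·b + a + 2]].
At the point, J = [[8.000, 5.000], [66.41615, 68.000]] (det J = 211.91927).
Solving J·Δ = −F gives Δ = (2.513, -0.821).
Then the next iterate is (a, b)₁ = (0.513, -3.821).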